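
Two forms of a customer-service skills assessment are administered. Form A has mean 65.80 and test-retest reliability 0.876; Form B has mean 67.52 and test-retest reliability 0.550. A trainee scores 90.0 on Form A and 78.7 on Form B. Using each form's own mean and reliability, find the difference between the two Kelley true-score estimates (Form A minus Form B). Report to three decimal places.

13.330

T̂_A = 0.876(90.0) + 0.124(65.80) = 86.99920
T̂_B = 0.550(78.7) + 0.450(67.52) = 73.66900
T̂_A − T̂_B = 13.33020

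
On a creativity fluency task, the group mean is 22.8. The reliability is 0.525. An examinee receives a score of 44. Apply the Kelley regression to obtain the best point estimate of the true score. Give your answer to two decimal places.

33.93

T̂ = ρX + (1 − ρ)μ
  = 0.525 × 44 + 0.475 × 22.8
  = 23.100 + 10.8300
  = 33.930
  ≈ 33.93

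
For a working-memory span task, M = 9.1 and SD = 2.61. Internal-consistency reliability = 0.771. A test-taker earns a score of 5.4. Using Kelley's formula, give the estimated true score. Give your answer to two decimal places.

T̂ = 0.771(5.4) + 0.229(9.1) = 4.1634 + 2.0839 = 6.247 → 6.25

6.25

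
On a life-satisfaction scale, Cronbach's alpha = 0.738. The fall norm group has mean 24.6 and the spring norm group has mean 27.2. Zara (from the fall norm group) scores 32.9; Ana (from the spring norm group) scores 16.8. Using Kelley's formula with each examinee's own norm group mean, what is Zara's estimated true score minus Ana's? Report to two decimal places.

T̂_Zara = 0.738(32.9) + 0.262(24.6) = 30.7254
T̂_Ana = 0.738(16.8) + 0.262(27.2) = 19.5248
Difference = 30.7254 − 19.5248 = 11.2006

11.20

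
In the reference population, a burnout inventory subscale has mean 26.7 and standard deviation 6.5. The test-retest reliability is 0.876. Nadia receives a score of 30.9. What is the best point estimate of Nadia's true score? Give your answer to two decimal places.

30.38

T̂ = 0.876(30.9) + 0.124(26.7) = 27.0684 + 3.3108 = 30.379 → 30.38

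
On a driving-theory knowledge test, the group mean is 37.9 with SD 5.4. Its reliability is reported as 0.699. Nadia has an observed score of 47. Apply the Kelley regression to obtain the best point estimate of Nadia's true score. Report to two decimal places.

44.26

Weight the observed score by reliability and the mean by (1 − reliability): T̂ = 0.699·47 + 0.301·37.9 = 32.853 + 11.4079 = 44.261.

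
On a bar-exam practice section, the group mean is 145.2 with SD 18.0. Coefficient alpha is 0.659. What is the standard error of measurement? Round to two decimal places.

SEM = SD · √(1 − ρ) = 18.0 × √0.341 = 18.0 × 0.5840 = 10.511

10.51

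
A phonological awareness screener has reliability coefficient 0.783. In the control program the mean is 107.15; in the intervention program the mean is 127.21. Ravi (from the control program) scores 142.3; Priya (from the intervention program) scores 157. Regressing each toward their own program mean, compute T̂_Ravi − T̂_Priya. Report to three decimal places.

-15.863

T̂_Ravi = 0.783(142.3) + 0.217(107.15) = 134.67245
T̂_Priya = 0.783(157) + 0.217(127.21) = 150.53557
Difference = 134.67245 − 150.53557 = -15.86312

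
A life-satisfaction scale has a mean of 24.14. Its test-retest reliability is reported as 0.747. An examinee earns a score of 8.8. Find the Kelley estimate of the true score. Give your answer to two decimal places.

12.68

T̂ = ρX + (1 − ρ)μ
  = 0.747 × 8.8 + 0.253 × 24.14
  = 6.5736 + 6.10742
  = 12.681
  ≈ 12.68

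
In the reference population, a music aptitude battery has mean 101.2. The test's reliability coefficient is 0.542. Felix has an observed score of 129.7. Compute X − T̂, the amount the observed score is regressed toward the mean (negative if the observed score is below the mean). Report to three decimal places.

T̂ = 0.542(129.7) + 0.458(101.2) = 70.2974 + 46.3496 = 116.64700 → 116.6470
X − T̂ = 129.7 − 116.6470 = 13.0530 → 13.053

13.053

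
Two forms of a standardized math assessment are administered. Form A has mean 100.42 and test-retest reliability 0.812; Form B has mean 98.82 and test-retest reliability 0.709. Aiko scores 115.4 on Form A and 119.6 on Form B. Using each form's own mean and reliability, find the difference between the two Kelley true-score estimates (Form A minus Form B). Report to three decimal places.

-0.969

T̂_A = 0.812(115.4) + 0.188(100.42) = 112.58376
T̂_B = 0.709(119.6) + 0.291(98.82) = 113.55302
T̂_A − T̂_B = -0.96926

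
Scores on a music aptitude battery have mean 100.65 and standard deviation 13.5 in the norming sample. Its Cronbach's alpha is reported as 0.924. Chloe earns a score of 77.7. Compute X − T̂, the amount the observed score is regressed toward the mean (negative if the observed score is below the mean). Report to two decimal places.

-1.74

T̂ = ρX + (1 − ρ)μ
  = 0.924 × 77.7 + 0.076 × 100.65
  = 71.7948 + 7.64940
  = 79.4442
  ≈ 79.444
X − T̂ = 77.7 − 79.444 = -1.744 → -1.74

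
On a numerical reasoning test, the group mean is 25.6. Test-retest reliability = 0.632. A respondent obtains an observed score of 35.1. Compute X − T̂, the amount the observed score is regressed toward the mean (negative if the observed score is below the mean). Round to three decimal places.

3.496

T̂ = 0.632(35.1) + 0.368(25.6) = 22.1832 + 9.4208 = 31.60400 → 31.6040
X − T̂ = 35.1 − 31.6040 = 3.4960 → 3.496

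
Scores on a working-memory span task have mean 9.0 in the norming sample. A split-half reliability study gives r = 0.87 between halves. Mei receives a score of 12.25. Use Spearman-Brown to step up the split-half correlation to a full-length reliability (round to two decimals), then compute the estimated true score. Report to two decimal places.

Spearman-Brown: ρ = 2r/(1 + r) = 2(0.87)/(1 + 0.87) = 1.740/1.87 = 0.9305 → 0.93
T̂ = 0.93(12.25) + 0.07(9.0) = 11.3925 + 0.630 = 12.023 → 12.02

12.02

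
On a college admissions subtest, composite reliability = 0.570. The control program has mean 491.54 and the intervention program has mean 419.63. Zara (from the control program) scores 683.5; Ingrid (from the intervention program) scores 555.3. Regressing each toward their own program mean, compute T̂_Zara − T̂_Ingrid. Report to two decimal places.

104.00

T̂_Zara = 0.570(683.5) + 0.430(491.54) = 600.9572
T̂_Ingrid = 0.570(555.3) + 0.430(419.63) = 496.9619
Difference = 600.9572 − 496.9619 = 103.9953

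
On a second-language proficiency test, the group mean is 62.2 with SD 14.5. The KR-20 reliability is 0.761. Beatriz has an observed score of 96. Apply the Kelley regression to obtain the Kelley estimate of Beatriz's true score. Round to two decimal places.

87.92

T̂ = ρX + (1 − ρ)μ
  = 0.761 × 96 + 0.239 × 62.2
  = 73.056 + 14.8658
  = 87.922
  ≈ 87.92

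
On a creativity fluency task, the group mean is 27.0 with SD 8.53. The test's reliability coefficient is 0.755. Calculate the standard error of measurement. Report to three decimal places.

4.222

SEM = SD · √(1 − ρ) = 8.53 × √0.245 = 8.53 × 0.4950 = 4.2221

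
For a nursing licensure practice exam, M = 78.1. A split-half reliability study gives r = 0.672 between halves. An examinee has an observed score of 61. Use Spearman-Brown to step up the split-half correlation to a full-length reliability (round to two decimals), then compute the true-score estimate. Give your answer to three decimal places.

64.420

Spearman-Brown: ρ = 2r/(1 + r) = 2(0.672)/(1 + 0.672) = 1.3440/1.672 = 0.8038 → 0.80
T̂ = 0.80(61) + 0.20(78.1) = 48.80 + 15.620 = 64.4200 → 64.420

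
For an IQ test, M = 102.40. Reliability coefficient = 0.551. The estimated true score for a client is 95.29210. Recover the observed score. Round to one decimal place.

T̂ = ρX + (1 − ρ)μ  ⇒  X = (T̂ − (1 − ρ)μ) / ρ
X = (95.29210 − 0.449 × 102.40) / 0.551 = (95.29210 − 45.97760) / 0.551 = 49.31450 / 0.551 = 89.500

89.5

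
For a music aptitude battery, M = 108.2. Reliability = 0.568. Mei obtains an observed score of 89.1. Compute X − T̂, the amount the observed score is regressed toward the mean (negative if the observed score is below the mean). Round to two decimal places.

Regress the observed score toward the mean by the unreliability: T̂ = 0.568·89.1 + 0.432·108.2 = 50.6088 + 46.7424 = 97.3512.
X − T̂ = 89.1 − 97.351 = -8.251 → -8.25

-8.25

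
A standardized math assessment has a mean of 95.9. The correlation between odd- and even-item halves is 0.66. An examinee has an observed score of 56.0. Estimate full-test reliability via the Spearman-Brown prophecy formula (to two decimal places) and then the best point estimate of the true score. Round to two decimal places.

Spearman-Brown: ρ = 2r/(1 + r) = 2(0.66)/(1 + 0.66) = 1.320/1.66 = 0.7952 → 0.80
T̂ = 0.80(56.0) + 0.20(95.9) = 44.800 + 19.180 = 63.980 → 63.98

63.98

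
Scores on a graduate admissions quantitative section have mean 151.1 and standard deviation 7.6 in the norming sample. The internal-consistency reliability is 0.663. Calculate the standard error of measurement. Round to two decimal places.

4.41

SEM = SD · √(1 − ρ) = 7.6 × √0.337 = 7.6 × 0.5805 = 4.412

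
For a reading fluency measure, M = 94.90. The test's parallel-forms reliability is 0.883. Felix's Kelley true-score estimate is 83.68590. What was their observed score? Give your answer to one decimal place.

T̂ = ρX + (1 − ρ)μ  ⇒  X = (T̂ − (1 − ρ)μ) / ρ
X = (83.68590 − 0.117 × 94.90) / 0.883 = (83.68590 − 11.10330) / 0.883 = 72.58260 / 0.883 = 82.200

82.2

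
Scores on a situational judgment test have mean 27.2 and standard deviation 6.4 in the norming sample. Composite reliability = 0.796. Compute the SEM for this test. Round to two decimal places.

SEM = SD · √(1 − ρ) = 6.4 × √0.204 = 6.4 × 0.4517 = 2.891

2.89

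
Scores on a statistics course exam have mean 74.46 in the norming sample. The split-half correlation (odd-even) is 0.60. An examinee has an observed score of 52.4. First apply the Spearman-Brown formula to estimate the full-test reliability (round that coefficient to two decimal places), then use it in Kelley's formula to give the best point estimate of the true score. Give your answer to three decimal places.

Spearman-Brown: ρ = 2r/(1 + r) = 2(0.60)/(1 + 0.60) = 1.200/1.60 = 0.7500 → 0.75
T̂ = 0.75(52.4) + 0.25(74.46) = 39.300 + 18.6150 = 57.9150 → 57.915

57.915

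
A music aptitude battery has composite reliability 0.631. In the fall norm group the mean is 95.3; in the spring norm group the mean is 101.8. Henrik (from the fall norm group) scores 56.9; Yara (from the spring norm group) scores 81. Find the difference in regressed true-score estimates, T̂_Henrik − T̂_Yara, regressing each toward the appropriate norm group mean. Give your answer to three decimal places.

-17.606

T̂_Henrik = 0.631(56.9) + 0.369(95.3) = 71.06960
T̂_Yara = 0.631(81) + 0.369(101.8) = 88.67520
Difference = 71.06960 − 88.67520 = -17.60560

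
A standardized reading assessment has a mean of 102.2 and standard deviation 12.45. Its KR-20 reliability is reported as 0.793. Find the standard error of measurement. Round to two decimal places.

SEM = SD · √(1 − ρ) = 12.45 × √0.207 = 12.45 × 0.4550 = 5.664

5.66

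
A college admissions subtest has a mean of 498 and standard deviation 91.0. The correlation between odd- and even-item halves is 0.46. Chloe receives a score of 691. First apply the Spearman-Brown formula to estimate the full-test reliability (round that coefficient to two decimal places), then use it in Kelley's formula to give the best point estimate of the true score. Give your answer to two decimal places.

619.59

Spearman-Brown: ρ = 2r/(1 + r) = 2(0.46)/(1 + 0.46) = 0.920/1.46 = 0.6301 → 0.63
T̂ = 0.63(691) + 0.37(498) = 435.33 + 184.26 = 619.590 → 619.59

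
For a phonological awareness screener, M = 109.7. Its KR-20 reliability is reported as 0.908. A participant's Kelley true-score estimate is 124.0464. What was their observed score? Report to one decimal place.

T̂ = ρX + (1 − ρ)μ  ⇒  X = (T̂ − (1 − ρ)μ) / ρ
X = (124.0464 − 0.092 × 109.7) / 0.908 = (124.0464 − 10.0924) / 0.908 = 113.9540 / 0.908 = 125.500

125.5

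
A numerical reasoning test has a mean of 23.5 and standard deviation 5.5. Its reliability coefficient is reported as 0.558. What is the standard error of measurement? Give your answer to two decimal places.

3.66

SEM = SD · √(1 − ρ) = 5.5 × √0.442 = 5.5 × 0.6648 = 3.657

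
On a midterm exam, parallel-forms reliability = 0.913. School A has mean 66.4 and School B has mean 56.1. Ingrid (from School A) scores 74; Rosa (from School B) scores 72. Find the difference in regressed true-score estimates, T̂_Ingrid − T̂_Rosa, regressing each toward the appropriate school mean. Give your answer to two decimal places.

2.72

T̂_Ingrid = 0.913(74) + 0.087(66.4) = 73.3388
T̂_Rosa = 0.913(72) + 0.087(56.1) = 70.6167
Difference = 73.3388 − 70.6167 = 2.7221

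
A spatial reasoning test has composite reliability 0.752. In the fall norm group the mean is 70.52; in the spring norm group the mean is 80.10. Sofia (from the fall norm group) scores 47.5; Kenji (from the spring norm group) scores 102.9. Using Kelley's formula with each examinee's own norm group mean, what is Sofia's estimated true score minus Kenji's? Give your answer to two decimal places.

T̂_Sofia = 0.752(47.5) + 0.248(70.52) = 53.2090
T̂_Kenji = 0.752(102.9) + 0.248(80.10) = 97.2456
Difference = 53.2090 − 97.2456 = -44.0366

-44.04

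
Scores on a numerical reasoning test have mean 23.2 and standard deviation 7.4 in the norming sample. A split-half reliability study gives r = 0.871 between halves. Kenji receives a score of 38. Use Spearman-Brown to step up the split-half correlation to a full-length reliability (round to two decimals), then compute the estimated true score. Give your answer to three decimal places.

Spearman-Brown: ρ = 2r/(1 + r) = 2(0.871)/(1 + 0.871) = 1.7420/1.871 = 0.9311 → 0.93
T̂ = ρX + (1 − ρ)μ
  = 0.93 × 38 + 0.07 × 23.2
  = 35.34 + 1.624
  = 36.9640
  ≈ 36.964

36.964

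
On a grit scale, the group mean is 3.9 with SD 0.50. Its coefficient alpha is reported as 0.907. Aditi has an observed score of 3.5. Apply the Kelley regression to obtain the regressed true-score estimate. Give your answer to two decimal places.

3.54

Kelley's formula gives T̂ = 0.907·3.5 + 0.093·3.9 = 3.1745 + 0.3627 = 3.537.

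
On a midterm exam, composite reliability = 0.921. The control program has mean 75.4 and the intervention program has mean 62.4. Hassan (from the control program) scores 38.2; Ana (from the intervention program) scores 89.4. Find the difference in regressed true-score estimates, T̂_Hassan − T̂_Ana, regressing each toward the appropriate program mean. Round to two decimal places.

-46.13

T̂_Hassan = 0.921(38.2) + 0.079(75.4) = 41.1388
T̂_Ana = 0.921(89.4) + 0.079(62.4) = 87.2670
Difference = 41.1388 − 87.2670 = -46.1282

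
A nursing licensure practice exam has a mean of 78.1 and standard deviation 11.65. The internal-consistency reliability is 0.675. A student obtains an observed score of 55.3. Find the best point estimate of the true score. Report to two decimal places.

62.71

Kelley's formula gives T̂ = 0.675·55.3 + 0.325·78.1 = 37.3275 + 25.3825 = 62.710.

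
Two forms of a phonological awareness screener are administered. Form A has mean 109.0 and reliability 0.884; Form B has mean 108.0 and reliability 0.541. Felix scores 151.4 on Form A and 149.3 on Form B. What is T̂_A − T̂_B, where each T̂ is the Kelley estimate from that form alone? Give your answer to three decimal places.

16.138

T̂_A = 0.884(151.4) + 0.116(109.0) = 146.48160
T̂_B = 0.541(149.3) + 0.459(108.0) = 130.34330
T̂_A − T̂_B = 16.13830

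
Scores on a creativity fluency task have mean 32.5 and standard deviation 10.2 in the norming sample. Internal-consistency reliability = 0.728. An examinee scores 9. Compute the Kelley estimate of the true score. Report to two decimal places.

15.39

T̂ = ρX + (1 − ρ)μ
  = 0.728 × 9 + 0.272 × 32.5
  = 6.552 + 8.8400
  = 15.392
  ≈ 15.39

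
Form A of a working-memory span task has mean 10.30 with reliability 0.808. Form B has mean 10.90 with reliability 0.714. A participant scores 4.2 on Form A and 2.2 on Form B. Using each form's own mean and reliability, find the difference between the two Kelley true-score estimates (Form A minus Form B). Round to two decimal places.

T̂_A = 0.808(4.2) + 0.192(10.30) = 5.3712
T̂_B = 0.714(2.2) + 0.286(10.90) = 4.6882
T̂_A − T̂_B = 0.6830

0.68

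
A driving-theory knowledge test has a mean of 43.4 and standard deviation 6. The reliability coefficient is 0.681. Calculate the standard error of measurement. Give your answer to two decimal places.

3.39

SEM = SD · √(1 − ρ) = 6 × √0.319 = 6 × 0.5648 = 3.389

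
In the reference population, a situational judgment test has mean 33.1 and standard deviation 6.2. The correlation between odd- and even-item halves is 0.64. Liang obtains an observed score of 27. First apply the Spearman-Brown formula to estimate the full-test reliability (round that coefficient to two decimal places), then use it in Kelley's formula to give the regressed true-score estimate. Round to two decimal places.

28.34

Spearman-Brown: ρ = 2r/(1 + r) = 2(0.64)/(1 + 0.64) = 1.280/1.64 = 0.7805 → 0.78
Kelley's formula gives T̂ = 0.78·27 + 0.22·33.1 = 21.06 + 7.282 = 28.342.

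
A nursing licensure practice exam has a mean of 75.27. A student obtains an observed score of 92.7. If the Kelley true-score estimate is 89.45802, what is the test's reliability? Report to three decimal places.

T̂ = ρX + (1 − ρ)μ  ⇒  T̂ − μ = ρ(X − μ)
ρ = (T̂ − μ)/(X − μ) = (89.45802 − 75.27) / (92.7 − 75.27) = 14.18802 / 17.43 = 0.81400

0.814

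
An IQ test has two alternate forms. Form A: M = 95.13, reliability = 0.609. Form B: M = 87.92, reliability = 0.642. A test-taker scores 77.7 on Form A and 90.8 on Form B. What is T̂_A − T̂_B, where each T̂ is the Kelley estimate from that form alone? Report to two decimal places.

T̂_A = 0.609(77.7) + 0.391(95.13) = 84.5151
T̂_B = 0.642(90.8) + 0.358(87.92) = 89.7690
T̂_A − T̂_B = -5.2538

-5.25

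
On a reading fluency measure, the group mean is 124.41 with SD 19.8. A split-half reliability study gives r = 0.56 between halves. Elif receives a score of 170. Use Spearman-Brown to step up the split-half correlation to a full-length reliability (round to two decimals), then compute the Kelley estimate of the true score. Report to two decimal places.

157.23

Spearman-Brown: ρ = 2r/(1 + r) = 2(0.56)/(1 + 0.56) = 1.120/1.56 = 0.7179 → 0.72
T̂ = 0.72(170) + 0.28(124.41) = 122.40 + 34.8348 = 157.235 → 157.23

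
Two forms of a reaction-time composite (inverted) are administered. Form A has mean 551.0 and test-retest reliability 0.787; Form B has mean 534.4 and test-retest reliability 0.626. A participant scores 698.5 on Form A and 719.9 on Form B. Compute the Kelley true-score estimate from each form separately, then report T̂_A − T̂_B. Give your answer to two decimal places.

16.56

T̂_A = 0.787(698.5) + 0.213(551.0) = 667.0825
T̂_B = 0.626(719.9) + 0.374(534.4) = 650.5230
T̂_A − T̂_B = 16.5595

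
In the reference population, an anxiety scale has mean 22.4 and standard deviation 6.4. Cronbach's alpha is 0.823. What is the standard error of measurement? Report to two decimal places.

2.69

SEM = SD · √(1 − ρ) = 6.4 × √0.177 = 6.4 × 0.4207 = 2.693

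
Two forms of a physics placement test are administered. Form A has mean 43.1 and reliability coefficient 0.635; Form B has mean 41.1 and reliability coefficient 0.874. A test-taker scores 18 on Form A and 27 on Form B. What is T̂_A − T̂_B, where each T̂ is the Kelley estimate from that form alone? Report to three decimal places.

T̂_A = 0.635(18) + 0.365(43.1) = 27.16150
T̂_B = 0.874(27) + 0.126(41.1) = 28.77660
T̂_A − T̂_B = -1.61510

-1.615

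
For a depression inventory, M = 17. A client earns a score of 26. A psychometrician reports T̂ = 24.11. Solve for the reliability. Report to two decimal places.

0.79

T̂ = ρX + (1 − ρ)μ  ⇒  T̂ − μ = ρ(X − μ)
ρ = (T̂ − μ)/(X − μ) = (24.11 − 17) / (26 − 17) = 7.11 / 9.0 = 0.7900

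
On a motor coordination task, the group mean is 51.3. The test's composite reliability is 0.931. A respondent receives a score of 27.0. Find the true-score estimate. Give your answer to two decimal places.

T̂ = 0.931(27.0) + 0.069(51.3) = 25.1370 + 3.5397 = 28.677 → 28.68

28.68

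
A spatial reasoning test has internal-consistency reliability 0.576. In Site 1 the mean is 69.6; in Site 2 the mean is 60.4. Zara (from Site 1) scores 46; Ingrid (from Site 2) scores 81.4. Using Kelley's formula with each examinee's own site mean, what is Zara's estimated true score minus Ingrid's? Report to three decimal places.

-16.490

T̂_Zara = 0.576(46) + 0.424(69.6) = 56.00640
T̂_Ingrid = 0.576(81.4) + 0.424(60.4) = 72.49600
Difference = 56.00640 − 72.49600 = -16.48960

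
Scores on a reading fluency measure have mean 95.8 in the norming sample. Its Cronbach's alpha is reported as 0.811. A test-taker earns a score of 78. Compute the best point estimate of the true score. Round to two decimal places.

81.36

T̂ = ρX + (1 − ρ)μ
  = 0.811 × 78 + 0.189 × 95.8
  = 63.258 + 18.1062
  = 81.364
  ≈ 81.36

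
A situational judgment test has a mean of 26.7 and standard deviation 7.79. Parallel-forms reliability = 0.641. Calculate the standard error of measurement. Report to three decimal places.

SEM = SD · √(1 − ρ) = 7.79 × √0.359 = 7.79 × 0.5992 = 4.6675

4.668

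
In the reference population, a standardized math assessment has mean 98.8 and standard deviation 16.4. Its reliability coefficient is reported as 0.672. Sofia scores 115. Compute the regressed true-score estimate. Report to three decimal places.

T̂ = ρX + (1 − ρ)μ
  = 0.672 × 115 + 0.328 × 98.8
  = 77.280 + 32.4064
  = 109.6864
  ≈ 109.686

109.686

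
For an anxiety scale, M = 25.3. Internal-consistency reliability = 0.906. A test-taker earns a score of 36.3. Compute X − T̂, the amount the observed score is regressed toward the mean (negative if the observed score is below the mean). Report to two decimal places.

1.03

T̂ = 0.906(36.3) + 0.094(25.3) = 32.8878 + 2.3782 = 35.2660 → 35.266
X − T̂ = 36.3 − 35.266 = 1.034 → 1.03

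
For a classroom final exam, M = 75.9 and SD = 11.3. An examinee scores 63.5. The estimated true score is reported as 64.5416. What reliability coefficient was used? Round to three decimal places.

T̂ = ρX + (1 − ρ)μ  ⇒  T̂ − μ = ρ(X − μ)
ρ = (T̂ − μ)/(X − μ) = (64.5416 − 75.9) / (63.5 − 75.9) = -11.3584 / -12.4 = 0.91600

0.916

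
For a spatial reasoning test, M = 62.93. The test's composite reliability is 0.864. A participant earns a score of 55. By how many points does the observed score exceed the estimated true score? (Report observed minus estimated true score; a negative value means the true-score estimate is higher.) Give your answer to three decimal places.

-1.078

T̂ = ρX + (1 − ρ)μ
  = 0.864 × 55 + 0.136 × 62.93
  = 47.520 + 8.55848
  = 56.07848
  ≈ 56.0785
X − T̂ = 55 − 56.0785 = -1.0785 → -1.078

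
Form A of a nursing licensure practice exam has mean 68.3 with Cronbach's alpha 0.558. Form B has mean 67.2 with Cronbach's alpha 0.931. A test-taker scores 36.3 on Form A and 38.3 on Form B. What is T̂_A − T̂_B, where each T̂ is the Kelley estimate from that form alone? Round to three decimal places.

T̂_A = 0.558(36.3) + 0.442(68.3) = 50.44400
T̂_B = 0.931(38.3) + 0.069(67.2) = 40.29410
T̂_A − T̂_B = 10.14990

10.150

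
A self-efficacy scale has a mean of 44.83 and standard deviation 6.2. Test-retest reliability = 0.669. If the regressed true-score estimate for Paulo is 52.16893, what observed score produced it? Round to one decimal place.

55.8

T̂ = ρX + (1 − ρ)μ  ⇒  X = (T̂ − (1 − ρ)μ) / ρ
X = (52.16893 − 0.331 × 44.83) / 0.669 = (52.16893 − 14.83873) / 0.669 = 37.33020 / 0.669 = 55.800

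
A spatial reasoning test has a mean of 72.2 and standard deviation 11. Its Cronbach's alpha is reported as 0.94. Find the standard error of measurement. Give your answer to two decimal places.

2.69

SEM = SD · √(1 − ρ) = 11 × √0.06 = 11 × 0.2449 = 2.694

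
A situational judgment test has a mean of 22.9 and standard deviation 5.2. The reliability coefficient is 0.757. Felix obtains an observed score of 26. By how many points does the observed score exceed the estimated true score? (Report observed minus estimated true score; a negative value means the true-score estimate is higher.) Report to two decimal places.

T̂ = ρX + (1 − ρ)μ
  = 0.757 × 26 + 0.243 × 22.9
  = 19.682 + 5.5647
  = 25.2467
  ≈ 25.247
X − T̂ = 26 − 25.247 = 0.753 → 0.75

0.75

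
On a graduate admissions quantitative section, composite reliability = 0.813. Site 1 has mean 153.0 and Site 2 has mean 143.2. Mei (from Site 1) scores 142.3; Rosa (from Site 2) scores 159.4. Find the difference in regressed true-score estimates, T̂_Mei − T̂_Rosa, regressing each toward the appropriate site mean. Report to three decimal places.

T̂_Mei = 0.813(142.3) + 0.187(153.0) = 144.30090
T̂_Rosa = 0.813(159.4) + 0.187(143.2) = 156.37060
Difference = 144.30090 − 156.37060 = -12.06970

-12.070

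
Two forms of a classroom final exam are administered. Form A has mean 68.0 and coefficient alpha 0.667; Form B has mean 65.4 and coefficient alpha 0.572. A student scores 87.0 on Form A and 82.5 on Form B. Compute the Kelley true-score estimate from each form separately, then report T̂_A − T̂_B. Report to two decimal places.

T̂_A = 0.667(87.0) + 0.333(68.0) = 80.6730
T̂_B = 0.572(82.5) + 0.428(65.4) = 75.1812
T̂_A − T̂_B = 5.4918

5.49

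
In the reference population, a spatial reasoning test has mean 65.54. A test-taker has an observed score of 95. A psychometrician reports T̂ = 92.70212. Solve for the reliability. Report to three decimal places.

0.922

T̂ = ρX + (1 − ρ)μ  ⇒  T̂ − μ = ρ(X − μ)
ρ = (T̂ − μ)/(X − μ) = (92.70212 − 65.54) / (95 − 65.54) = 27.16212 / 29.46 = 0.92200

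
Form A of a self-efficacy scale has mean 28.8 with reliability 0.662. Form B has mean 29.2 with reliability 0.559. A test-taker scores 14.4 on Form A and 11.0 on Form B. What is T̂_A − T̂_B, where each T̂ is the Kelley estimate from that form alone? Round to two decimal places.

T̂_A = 0.662(14.4) + 0.338(28.8) = 19.2672
T̂_B = 0.559(11.0) + 0.441(29.2) = 19.0262
T̂_A − T̂_B = 0.2410

0.24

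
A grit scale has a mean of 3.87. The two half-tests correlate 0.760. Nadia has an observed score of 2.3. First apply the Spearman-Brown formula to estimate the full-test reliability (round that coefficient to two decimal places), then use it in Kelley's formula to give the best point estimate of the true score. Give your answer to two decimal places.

Spearman-Brown: ρ = 2r/(1 + r) = 2(0.760)/(1 + 0.760) = 1.5200/1.760 = 0.8636 → 0.86
T̂ = ρX + (1 − ρ)μ
  = 0.86 × 2.3 + 0.14 × 3.87
  = 1.978 + 0.5418
  = 2.520
  ≈ 2.52

2.52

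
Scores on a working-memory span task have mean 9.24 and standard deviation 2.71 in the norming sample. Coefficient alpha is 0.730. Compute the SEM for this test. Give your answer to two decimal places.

1.41

SEM = SD · √(1 − ρ) = 2.71 × √0.270 = 2.71 × 0.5196 = 1.408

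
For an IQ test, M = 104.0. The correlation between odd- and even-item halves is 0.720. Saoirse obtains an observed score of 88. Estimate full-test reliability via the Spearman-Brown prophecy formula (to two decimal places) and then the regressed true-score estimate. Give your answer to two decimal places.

90.56

Spearman-Brown: ρ = 2r/(1 + r) = 2(0.720)/(1 + 0.720) = 1.4400/1.720 = 0.8372 → 0.84
T̂ = 0.84(88) + 0.16(104.0) = 73.92 + 16.640 = 90.560 → 90.56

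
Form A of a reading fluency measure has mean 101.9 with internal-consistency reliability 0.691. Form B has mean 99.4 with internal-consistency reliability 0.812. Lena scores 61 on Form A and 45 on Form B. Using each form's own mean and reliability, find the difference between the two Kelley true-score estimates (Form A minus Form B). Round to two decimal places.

T̂_A = 0.691(61) + 0.309(101.9) = 73.6381
T̂_B = 0.812(45) + 0.188(99.4) = 55.2272
T̂_A − T̂_B = 18.4109

18.41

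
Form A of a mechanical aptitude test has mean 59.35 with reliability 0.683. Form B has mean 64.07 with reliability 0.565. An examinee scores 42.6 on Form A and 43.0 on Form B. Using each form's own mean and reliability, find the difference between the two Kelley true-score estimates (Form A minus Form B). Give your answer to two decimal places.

T̂_A = 0.683(42.6) + 0.317(59.35) = 47.9098
T̂_B = 0.565(43.0) + 0.435(64.07) = 52.1654
T̂_A − T̂_B = -4.2557

-4.26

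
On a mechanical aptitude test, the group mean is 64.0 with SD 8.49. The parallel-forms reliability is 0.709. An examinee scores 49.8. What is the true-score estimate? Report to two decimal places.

Weight the observed score by reliability and the mean by (1 − reliability): T̂ = 0.709·49.8 + 0.291·64.0 = 35.3082 + 18.6240 = 53.932.

53.93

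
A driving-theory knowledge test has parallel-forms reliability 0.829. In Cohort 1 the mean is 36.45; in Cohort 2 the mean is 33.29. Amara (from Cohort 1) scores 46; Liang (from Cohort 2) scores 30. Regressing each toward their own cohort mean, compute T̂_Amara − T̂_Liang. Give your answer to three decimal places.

T̂_Amara = 0.829(46) + 0.171(36.45) = 44.36695
T̂_Liang = 0.829(30) + 0.171(33.29) = 30.56259
Difference = 44.36695 − 30.56259 = 13.80436

13.804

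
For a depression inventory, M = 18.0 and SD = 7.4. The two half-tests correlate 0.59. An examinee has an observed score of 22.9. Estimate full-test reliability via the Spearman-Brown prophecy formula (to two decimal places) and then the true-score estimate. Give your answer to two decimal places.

Spearman-Brown: ρ = 2r/(1 + r) = 2(0.59)/(1 + 0.59) = 1.180/1.59 = 0.7421 → 0.74
T̂ = ρX + (1 − ρ)μ
  = 0.74 × 22.9 + 0.26 × 18.0
  = 16.946 + 4.680
  = 21.626
  ≈ 21.63

21.63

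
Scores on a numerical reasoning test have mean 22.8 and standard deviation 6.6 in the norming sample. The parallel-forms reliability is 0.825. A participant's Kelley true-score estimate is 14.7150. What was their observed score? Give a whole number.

13

T̂ = ρX + (1 − ρ)μ  ⇒  X = (T̂ − (1 − ρ)μ) / ρ
X = (14.7150 − 0.175 × 22.8) / 0.825 = (14.7150 − 3.9900) / 0.825 = 10.7250 / 0.825 = 13.00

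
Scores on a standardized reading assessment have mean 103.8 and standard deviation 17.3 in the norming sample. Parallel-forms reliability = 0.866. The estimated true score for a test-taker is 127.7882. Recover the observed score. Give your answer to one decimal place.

T̂ = ρX + (1 − ρ)μ  ⇒  X = (T̂ − (1 − ρ)μ) / ρ
X = (127.7882 − 0.134 × 103.8) / 0.866 = (127.7882 − 13.9092) / 0.866 = 113.8790 / 0.866 = 131.500

131.5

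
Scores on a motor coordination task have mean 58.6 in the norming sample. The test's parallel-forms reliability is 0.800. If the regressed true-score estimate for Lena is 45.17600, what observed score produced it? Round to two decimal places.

T̂ = ρX + (1 − ρ)μ  ⇒  X = (T̂ − (1 − ρ)μ) / ρ
X = (45.17600 − 0.200 × 58.6) / 0.800 = (45.17600 − 11.7200) / 0.800 = 33.45600 / 0.800 = 41.8200

41.82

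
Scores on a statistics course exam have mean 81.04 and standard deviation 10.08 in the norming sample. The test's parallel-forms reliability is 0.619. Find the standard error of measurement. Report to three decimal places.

6.222

SEM = SD · √(1 − ρ) = 10.08 × √0.381 = 10.08 × 0.6173 = 6.2219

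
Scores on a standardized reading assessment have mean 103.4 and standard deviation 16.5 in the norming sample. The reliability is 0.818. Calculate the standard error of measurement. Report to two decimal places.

7.04

SEM = SD · √(1 − ρ) = 16.5 × √0.182 = 16.5 × 0.4266 = 7.039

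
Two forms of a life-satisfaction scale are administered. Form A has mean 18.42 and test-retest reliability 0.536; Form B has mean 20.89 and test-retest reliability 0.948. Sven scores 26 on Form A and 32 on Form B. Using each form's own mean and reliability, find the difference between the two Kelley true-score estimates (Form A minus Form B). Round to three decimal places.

-8.939

T̂_A = 0.536(26) + 0.464(18.42) = 22.48288
T̂_B = 0.948(32) + 0.052(20.89) = 31.42228
T̂_A − T̂_B = -8.93940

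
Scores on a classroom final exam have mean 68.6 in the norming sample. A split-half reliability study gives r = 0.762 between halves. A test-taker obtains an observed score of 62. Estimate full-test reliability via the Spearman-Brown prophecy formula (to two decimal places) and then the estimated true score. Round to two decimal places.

62.92

Spearman-Brown: ρ = 2r/(1 + r) = 2(0.762)/(1 + 0.762) = 1.5240/1.762 = 0.8649 → 0.86
T̂ = ρX + (1 − ρ)μ
  = 0.86 × 62 + 0.14 × 68.6
  = 53.32 + 9.604
  = 62.924
  ≈ 62.92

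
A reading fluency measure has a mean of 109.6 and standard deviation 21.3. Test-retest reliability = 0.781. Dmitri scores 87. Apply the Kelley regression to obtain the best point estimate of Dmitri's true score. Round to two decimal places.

Weight the observed score by reliability and the mean by (1 − reliability): T̂ = 0.781·87 + 0.219·109.6 = 67.947 + 24.0024 = 91.949.

91.95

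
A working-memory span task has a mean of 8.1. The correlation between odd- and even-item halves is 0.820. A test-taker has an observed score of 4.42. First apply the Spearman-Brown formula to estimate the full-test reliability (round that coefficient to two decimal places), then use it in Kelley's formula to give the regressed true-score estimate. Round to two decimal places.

Spearman-Brown: ρ = 2r/(1 + r) = 2(0.820)/(1 + 0.820) = 1.6400/1.820 = 0.9011 → 0.90
T̂ = 0.90(4.42) + 0.10(8.1) = 3.9780 + 0.810 = 4.788 → 4.79

4.79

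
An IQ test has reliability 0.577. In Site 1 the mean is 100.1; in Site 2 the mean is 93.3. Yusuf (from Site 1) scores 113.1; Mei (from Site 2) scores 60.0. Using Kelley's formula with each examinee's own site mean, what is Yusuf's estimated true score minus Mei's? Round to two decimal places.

T̂_Yusuf = 0.577(113.1) + 0.423(100.1) = 107.6010
T̂_Mei = 0.577(60.0) + 0.423(93.3) = 74.0859
Difference = 107.6010 − 74.0859 = 33.5151

33.52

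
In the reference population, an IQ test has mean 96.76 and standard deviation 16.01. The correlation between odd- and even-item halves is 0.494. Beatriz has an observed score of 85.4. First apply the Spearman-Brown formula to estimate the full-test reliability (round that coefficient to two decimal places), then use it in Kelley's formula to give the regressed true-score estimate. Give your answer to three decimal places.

89.262

Spearman-Brown: ρ = 2r/(1 + r) = 2(0.494)/(1 + 0.494) = 0.9880/1.494 = 0.6613 → 0.66
Weight the observed score by reliability and the mean by (1 − reliability): T̂ = 0.66·85.4 + 0.34·96.76 = 56.364 + 32.8984 = 89.2624.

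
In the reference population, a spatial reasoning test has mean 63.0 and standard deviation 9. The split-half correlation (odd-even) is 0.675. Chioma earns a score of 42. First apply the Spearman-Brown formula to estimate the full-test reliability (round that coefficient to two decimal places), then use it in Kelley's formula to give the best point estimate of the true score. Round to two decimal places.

Spearman-Brown: ρ = 2r/(1 + r) = 2(0.675)/(1 + 0.675) = 1.3500/1.675 = 0.8060 → 0.81
Weight the observed score by reliability and the mean by (1 − reliability): T̂ = 0.81·42 + 0.19·63.0 = 34.02 + 11.970 = 45.990.

45.99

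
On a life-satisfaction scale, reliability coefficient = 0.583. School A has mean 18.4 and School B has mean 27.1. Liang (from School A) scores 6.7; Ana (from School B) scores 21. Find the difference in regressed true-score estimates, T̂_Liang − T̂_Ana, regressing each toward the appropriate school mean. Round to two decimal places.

T̂_Liang = 0.583(6.7) + 0.417(18.4) = 11.5789
T̂_Ana = 0.583(21) + 0.417(27.1) = 23.5437
Difference = 11.5789 − 23.5437 = -11.9648

-11.96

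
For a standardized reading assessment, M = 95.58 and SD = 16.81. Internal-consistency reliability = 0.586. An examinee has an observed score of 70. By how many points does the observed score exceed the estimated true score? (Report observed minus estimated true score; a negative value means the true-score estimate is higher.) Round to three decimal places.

-10.590

Kelley's formula gives T̂ = 0.586·70 + 0.414·95.58 = 41.020 + 39.57012 = 80.59012.
X − T̂ = 70 − 80.5901 = -10.5901 → -10.590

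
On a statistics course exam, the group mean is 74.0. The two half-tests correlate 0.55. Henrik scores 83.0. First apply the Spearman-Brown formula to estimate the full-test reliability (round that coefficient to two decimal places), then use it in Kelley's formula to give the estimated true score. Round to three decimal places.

Spearman-Brown: ρ = 2r/(1 + r) = 2(0.55)/(1 + 0.55) = 1.100/1.55 = 0.7097 → 0.71
Weight the observed score by reliability and the mean by (1 − reliability): T̂ = 0.71·83.0 + 0.29·74.0 = 58.930 + 21.460 = 80.3900.

80.390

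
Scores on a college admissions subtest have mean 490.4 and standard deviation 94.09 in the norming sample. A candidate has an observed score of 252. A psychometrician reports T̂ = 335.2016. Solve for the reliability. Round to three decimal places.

T̂ = ρX + (1 − ρ)μ  ⇒  T̂ − μ = ρ(X − μ)
ρ = (T̂ − μ)/(X − μ) = (335.2016 − 490.4) / (252 − 490.4) = -155.1984 / -238.4 = 0.65100

0.651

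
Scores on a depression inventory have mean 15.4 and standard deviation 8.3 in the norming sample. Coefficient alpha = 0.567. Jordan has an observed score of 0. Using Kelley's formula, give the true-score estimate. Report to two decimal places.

T̂ = ρX + (1 − ρ)μ
  = 0.567 × 0 + 0.433 × 15.4
  = 0.000 + 6.6682
  = 6.668
  ≈ 6.67

6.67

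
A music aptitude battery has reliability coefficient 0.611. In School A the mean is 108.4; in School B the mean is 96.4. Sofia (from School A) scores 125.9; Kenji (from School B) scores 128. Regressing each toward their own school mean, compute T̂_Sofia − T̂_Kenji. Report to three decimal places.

3.385

T̂_Sofia = 0.611(125.9) + 0.389(108.4) = 119.09250
T̂_Kenji = 0.611(128) + 0.389(96.4) = 115.70760
Difference = 119.09250 − 115.70760 = 3.38490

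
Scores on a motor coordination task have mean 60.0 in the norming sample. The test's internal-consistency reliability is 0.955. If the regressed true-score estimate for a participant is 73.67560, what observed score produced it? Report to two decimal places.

74.32

T̂ = ρX + (1 − ρ)μ  ⇒  X = (T̂ − (1 − ρ)μ) / ρ
X = (73.67560 − 0.045 × 60.0) / 0.955 = (73.67560 − 2.7000) / 0.955 = 70.97560 / 0.955 = 74.3200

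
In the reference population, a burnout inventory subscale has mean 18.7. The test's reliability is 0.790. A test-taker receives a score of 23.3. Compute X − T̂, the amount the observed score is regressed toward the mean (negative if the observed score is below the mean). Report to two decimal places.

0.97

Regress the observed score toward the mean by the unreliability: T̂ = 0.790·23.3 + 0.210·18.7 = 18.4070 + 3.9270 = 22.3340.
X − T̂ = 23.3 − 22.334 = 0.966 → 0.97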